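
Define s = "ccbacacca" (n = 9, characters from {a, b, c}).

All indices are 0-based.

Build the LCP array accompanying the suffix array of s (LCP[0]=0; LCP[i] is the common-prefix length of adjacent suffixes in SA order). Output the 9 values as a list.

sorted suffixes:
  #0 SA[0]=8  'a'
  #1 SA[1]=3  'acacca'
  #2 SA[2]=5  'acca'
  #3 SA[3]=2  'bacacca'
  #4 SA[4]=7  'ca'
  #5 SA[5]=4  'cacca'
  #6 SA[6]=1  'cbacacca'
  #7 SA[7]=6  'cca'
  #8 SA[8]=0  'ccbacacca'

SA = [8, 3, 5, 2, 7, 4, 1, 6, 0]
rank  pair      lcp
   1  s[8:],s[3:]  1  'a'
   2  s[3:],s[5:]  2  'ac'
   3  s[5:],s[2:]  0  ''
   4  s[2:],s[7:]  0  ''
   5  s[7:],s[4:]  2  'ca'
   6  s[4:],s[1:]  1  'c'
   7  s[1:],s[6:]  1  'c'
   8  s[6:],s[0:]  2  'cc'

[0, 1, 2, 0, 0, 2, 1, 1, 2]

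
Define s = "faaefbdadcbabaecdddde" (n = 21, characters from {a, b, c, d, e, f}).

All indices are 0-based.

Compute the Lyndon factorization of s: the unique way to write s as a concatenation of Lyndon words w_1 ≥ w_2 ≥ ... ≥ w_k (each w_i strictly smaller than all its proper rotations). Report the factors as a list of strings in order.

["f", "aaefbdadcbabaecdddde"]

emit factor 1: 'f' (i=0, period=1)
emit factor 2: 'aaefbdadcbabaecdddde' (i=1, period=20)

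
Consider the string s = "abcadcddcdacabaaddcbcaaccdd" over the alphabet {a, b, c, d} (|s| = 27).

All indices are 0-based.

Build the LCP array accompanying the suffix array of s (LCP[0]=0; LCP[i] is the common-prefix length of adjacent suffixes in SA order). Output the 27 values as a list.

[0, 2, 1, 2, 1, 2, 1, 2, 0, 1, 3, 0, 2, 2, 1, 1, 1, 2, 3, 0, 1, 1, 2, 3, 1, 2, 3]

rank | idx | suffix
   0 |  21 | aaccdd
   1 |  14 | aaddcbcaaccdd
   2 |  12 | abaaddcbcaaccdd
   3 |   0 | abcadcddcdacabaaddcbcaaccdd
   4 |  10 | acabaaddcbcaaccdd
   5 |  22 | accdd
   6 |   3 | adcddcdacabaaddcbcaaccdd
   7 |  15 | addcbcaaccdd
   8 |  13 | baaddcbcaaccdd
   9 |  19 | bcaaccdd
  10 |   1 | bcadcddcdacabaaddcbcaaccdd
  11 |  20 | caaccdd
  12 |  11 | cabaaddcbcaaccdd
  13 |   2 | cadcddcdacabaaddcbcaaccdd
  14 |  18 | cbcaaccdd
  15 |  23 | ccdd
  16 |   8 | cdacabaaddcbcaaccdd
  17 |  24 | cdd
  18 |   5 | cddcdacabaaddcbcaaccdd
  19 |  26 | d
  20 |   9 | dacabaaddcbcaaccdd
  21 |  17 | dcbcaaccdd
  22 |   7 | dcdacabaaddcbcaaccdd
  23 |   4 | dcddcdacabaaddcbcaaccdd
  24 |  25 | dd
  25 |  16 | ddcbcaaccdd
  26 |   6 | ddcdacabaaddcbcaaccdd

SA = [21, 14, 12, 0, 10, 22, 3, 15, 13, 19, 1, 20, 11, 2, 18, 23, 8, 24, 5, 26, 9, 17, 7, 4, 25, 16, 6]
i: (SA[i-1],SA[i]) lcp shared
  1: (21,14) 2 'aa'
  2: (14,12) 1 'a'
  3: (12,0) 2 'ab'
  4: (0,10) 1 'a'
  5: (10,22) 2 'ac'
  6: (22,3) 1 'a'
  7: (3,15) 2 'ad'
  8: (15,13) 0 ''
  9: (13,19) 1 'b'
  10: (19,1) 3 'bca'
  11: (1,20) 0 ''
  12: (20,11) 2 'ca'
  13: (11,2) 2 'ca'
  14: (2,18) 1 'c'
  15: (18,23) 1 'c'
  16: (23,8) 1 'c'
  17: (8,24) 2 'cd'
  18: (24,5) 3 'cdd'
  19: (5,26) 0 ''
  20: (26,9) 1 'd'
  21: (9,17) 1 'd'
  22: (17,7) 2 'dc'
  23: (7,4) 3 'dcd'
  24: (4,25) 1 'd'
  25: (25,16) 2 'dd'
  26: (16,6) 3 'ddc'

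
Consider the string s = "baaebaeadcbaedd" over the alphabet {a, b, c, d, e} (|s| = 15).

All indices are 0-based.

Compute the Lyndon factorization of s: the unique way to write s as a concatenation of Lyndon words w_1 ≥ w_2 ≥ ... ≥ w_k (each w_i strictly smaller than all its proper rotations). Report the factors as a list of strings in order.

["b", "aaebaeadcbaedd"]

emit factor 1: 'b' (i=0, period=1)
emit factor 2: 'aaebaeadcbaedd' (i=1, period=14)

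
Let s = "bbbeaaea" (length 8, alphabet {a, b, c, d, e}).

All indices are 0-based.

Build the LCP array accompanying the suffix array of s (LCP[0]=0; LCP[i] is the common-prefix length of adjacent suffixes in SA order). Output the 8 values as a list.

[0, 1, 1, 0, 2, 1, 0, 2]

sorted suffixes:
  #0 SA[0]=7  'a'
  #1 SA[1]=4  'aaea'
  #2 SA[2]=5  'aea'
  #3 SA[3]=0  'bbbeaaea'
  #4 SA[4]=1  'bbeaaea'
  #5 SA[5]=2  'beaaea'
  #6 SA[6]=6  'ea'
  #7 SA[7]=3  'eaaea'

SA = [7, 4, 5, 0, 1, 2, 6, 3]
rank  pair      lcp
   1  s[7:],s[4:]  1  'a'
   2  s[4:],s[5:]  1  'a'
   3  s[5:],s[0:]  0  ''
   4  s[0:],s[1:]  2  'bb'
   5  s[1:],s[2:]  1  'b'
   6  s[2:],s[6:]  0  ''
   7  s[6:],s[3:]  2  'ea'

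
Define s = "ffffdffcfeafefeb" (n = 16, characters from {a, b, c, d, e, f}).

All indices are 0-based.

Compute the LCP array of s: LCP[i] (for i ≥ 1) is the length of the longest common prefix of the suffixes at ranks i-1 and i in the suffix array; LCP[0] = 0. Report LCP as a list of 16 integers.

[0, 0, 0, 0, 0, 1, 1, 0, 1, 1, 2, 2, 1, 2, 2, 3]

rank→(start, suffix):
  0 → (10, 'afefeb')
  1 → (15, 'b')
  2 → (7, 'cfeafefeb')
  3 → (4, 'dffcfeafefeb')
  4 → (9, 'eafefeb')
  5 → (14, 'eb')
  6 → (12, 'efeb')
  7 → (6, 'fcfeafefeb')
  8 → (3, 'fdffcfeafefeb')
  9 → (8, 'feafefeb')
  10 → (13, 'feb')
  11 → (11, 'fefeb')
  12 → (5, 'ffcfeafefeb')
  13 → (2, 'ffdffcfeafefeb')
  14 → (1, 'fffdffcfeafefeb')
  15 → (0, 'ffffdffcfeafefeb')

SA = [10, 15, 7, 4, 9, 14, 12, 6, 3, 8, 13, 11, 5, 2, 1, 0]
i: (SA[i-1],SA[i]) lcp shared
  1: (10,15) 0 ''
  2: (15,7) 0 ''
  3: (7,4) 0 ''
  4: (4,9) 0 ''
  5: (9,14) 1 'e'
  6: (14,12) 1 'e'
  7: (12,6) 0 ''
  8: (6,3) 1 'f'
  9: (3,8) 1 'f'
  10: (8,13) 2 'fe'
  11: (13,11) 2 'fe'
  12: (11,5) 1 'f'
  13: (5,2) 2 'ff'
  14: (2,1) 2 'ff'
  15: (1,0) 3 'fff'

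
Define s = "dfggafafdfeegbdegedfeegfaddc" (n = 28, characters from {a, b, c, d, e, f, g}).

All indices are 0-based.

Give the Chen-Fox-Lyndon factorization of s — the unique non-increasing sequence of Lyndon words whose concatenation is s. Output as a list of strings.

emit factor 1: 'dfgg' (i=0, period=4)
emit factor 2: 'afafdfeegbdegedfeegf' (i=4, period=20)
emit factor 3: 'addc' (i=24, period=4)

["dfgg", "afafdfeegbdegedfeegf", "addc"]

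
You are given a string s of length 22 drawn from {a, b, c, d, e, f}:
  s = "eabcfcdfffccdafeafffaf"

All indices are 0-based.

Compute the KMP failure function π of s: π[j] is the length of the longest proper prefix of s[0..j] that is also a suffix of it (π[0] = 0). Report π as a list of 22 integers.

π[0] = 0
j=1 s[j]='a': π[1]=0 (border '')
j=2 s[j]='b': π[2]=0 (border '')
j=3 s[j]='c': π[3]=0 (border '')
j=4 s[j]='f': π[4]=0 (border '')
j=5 s[j]='c': π[5]=0 (border '')
j=6 s[j]='d': π[6]=0 (border '')
j=7 s[j]='f': π[7]=0 (border '')
j=8 s[j]='f': π[8]=0 (border '')
j=9 s[j]='f': π[9]=0 (border '')
j=10 s[j]='c': π[10]=0 (border '')
j=11 s[j]='c': π[11]=0 (border '')
j=12 s[j]='d': π[12]=0 (border '')
j=13 s[j]='a': π[13]=0 (border '')
j=14 s[j]='f': π[14]=0 (border '')
j=15 s[j]='e': π[15]=1 (border 'e')
j=16 s[j]='a': π[16]=2 (border 'ea')
j=17 s[j]='f': k: 2→0; π[17]=0 (border '')
j=18 s[j]='f': π[18]=0 (border '')
j=19 s[j]='f': π[19]=0 (border '')
j=20 s[j]='a': π[20]=0 (border '')
j=21 s[j]='f': π[21]=0 (border '')

[0, 0, 0, 0, 0, 0, 0, 0, 0, 0, 0, 0, 0, 0, 0, 1, 2, 0, 0, 0, 0, 0]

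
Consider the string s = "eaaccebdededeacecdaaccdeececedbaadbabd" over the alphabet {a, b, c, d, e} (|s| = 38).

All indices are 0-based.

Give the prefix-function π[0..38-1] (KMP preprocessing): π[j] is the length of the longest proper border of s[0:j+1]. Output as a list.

[0, 0, 0, 0, 0, 1, 0, 0, 1, 0, 1, 0, 1, 2, 0, 1, 0, 0, 0, 0, 0, 0, 0, 1, 1, 0, 1, 0, 1, 0, 0, 0, 0, 0, 0, 0, 0, 0]

π[0] = 0
j=1 s[j]='a': π[1]=0 (border '')
j=2 s[j]='a': π[2]=0 (border '')
j=3 s[j]='c': π[3]=0 (border '')
j=4 s[j]='c': π[4]=0 (border '')
j=5 s[j]='e': π[5]=1 (border 'e')
j=6 s[j]='b': k: 1→0; π[6]=0 (border '')
j=7 s[j]='d': π[7]=0 (border '')
j=8 s[j]='e': π[8]=1 (border 'e')
j=9 s[j]='d': k: 1→0; π[9]=0 (border '')
j=10 s[j]='e': π[10]=1 (border 'e')
j=11 s[j]='d': k: 1→0; π[11]=0 (border '')
j=12 s[j]='e': π[12]=1 (border 'e')
j=13 s[j]='a': π[13]=2 (border 'ea')
j=14 s[j]='c': k: 2→0; π[14]=0 (border '')
j=15 s[j]='e': π[15]=1 (border 'e')
j=16 s[j]='c': k: 1→0; π[16]=0 (border '')
j=17 s[j]='d': π[17]=0 (border '')
j=18 s[j]='a': π[18]=0 (border '')
j=19 s[j]='a': π[19]=0 (border '')
j=20 s[j]='c': π[20]=0 (border '')
j=21 s[j]='c': π[21]=0 (border '')
j=22 s[j]='d': π[22]=0 (border '')
j=23 s[j]='e': π[23]=1 (border 'e')
j=24 s[j]='e': k: 1→0; π[24]=1 (border 'e')
j=25 s[j]='c': k: 1→0; π[25]=0 (border '')
j=26 s[j]='e': π[26]=1 (border 'e')
j=27 s[j]='c': k: 1→0; π[27]=0 (border '')
j=28 s[j]='e': π[28]=1 (border 'e')
j=29 s[j]='d': k: 1→0; π[29]=0 (border '')
j=30 s[j]='b': π[30]=0 (border '')
j=31 s[j]='a': π[31]=0 (border '')
j=32 s[j]='a': π[32]=0 (border '')
j=33 s[j]='d': π[33]=0 (border '')
j=34 s[j]='b': π[34]=0 (border '')
j=35 s[j]='a': π[35]=0 (border '')
j=36 s[j]='b': π[36]=0 (border '')
j=37 s[j]='d': π[37]=0 (border '')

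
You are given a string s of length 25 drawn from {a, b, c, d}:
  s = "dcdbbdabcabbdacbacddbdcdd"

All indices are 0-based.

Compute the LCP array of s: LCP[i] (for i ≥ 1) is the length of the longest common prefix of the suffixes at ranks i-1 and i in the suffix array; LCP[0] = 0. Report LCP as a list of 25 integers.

rank→(start, suffix):
  0 → (9, 'abbdacbacddbdcdd')
  1 → (6, 'abcabbdacbacddbdcdd')
  2 → (13, 'acbacddbdcdd')
  3 → (16, 'acddbdcdd')
  4 → (15, 'bacddbdcdd')
  5 → (3, 'bbdabcabbdacbacddbdcdd')
  6 → (10, 'bbdacbacddbdcdd')
  7 → (7, 'bcabbdacbacddbdcdd')
  8 → (4, 'bdabcabbdacbacddbdcdd')
  9 → (11, 'bdacbacddbdcdd')
  10 → (20, 'bdcdd')
  11 → (8, 'cabbdacbacddbdcdd')
  12 → (14, 'cbacddbdcdd')
  13 → (1, 'cdbbdabcabbdacbacddbdcdd')
  14 → (22, 'cdd')
  15 → (17, 'cddbdcdd')
  16 → (24, 'd')
  17 → (5, 'dabcabbdacbacddbdcdd')
  18 → (12, 'dacbacddbdcdd')
  19 → (2, 'dbbdabcabbdacbacddbdcdd')
  20 → (19, 'dbdcdd')
  21 → (0, 'dcdbbdabcabbdacbacddbdcdd')
  22 → (21, 'dcdd')
  23 → (23, 'dd')
  24 → (18, 'ddbdcdd')

SA = [9, 6, 13, 16, 15, 3, 10, 7, 4, 11, 20, 8, 14, 1, 22, 17, 24, 5, 12, 2, 19, 0, 21, 23, 18]
rank  pair      lcp
   1  s[9:],s[6:]  2  'ab'
   2  s[6:],s[13:]  1  'a'
   3  s[13:],s[16:]  2  'ac'
   4  s[16:],s[15:]  0  ''
   5  s[15:],s[3:]  1  'b'
   6  s[3:],s[10:]  4  'bbda'
   7  s[10:],s[7:]  1  'b'
   8  s[7:],s[4:]  1  'b'
   9  s[4:],s[11:]  3  'bda'
  10  s[11:],s[20:]  2  'bd'
  11  s[20:],s[8:]  0  ''
  12  s[8:],s[14:]  1  'c'
  13  s[14:],s[1:]  1  'c'
  14  s[1:],s[22:]  2  'cd'
  15  s[22:],s[17:]  3  'cdd'
  16  s[17:],s[24:]  0  ''
  17  s[24:],s[5:]  1  'd'
  18  s[5:],s[12:]  2  'da'
  19  s[12:],s[2:]  1  'd'
  20  s[2:],s[19:]  2  'db'
  21  s[19:],s[0:]  1  'd'
  22  s[0:],s[21:]  3  'dcd'
  23  s[21:],s[23:]  1  'd'
  24  s[23:],s[18:]  2  'dd'

[0, 2, 1, 2, 0, 1, 4, 1, 1, 3, 2, 0, 1, 1, 2, 3, 0, 1, 2, 1, 2, 1, 3, 1, 2]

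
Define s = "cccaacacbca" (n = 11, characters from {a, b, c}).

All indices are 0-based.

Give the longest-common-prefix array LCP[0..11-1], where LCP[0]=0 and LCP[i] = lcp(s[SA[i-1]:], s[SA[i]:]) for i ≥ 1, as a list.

rank | idx | suffix
   0 |  10 | a
   1 |   3 | aacacbca
   2 |   4 | acacbca
   3 |   6 | acbca
   4 |   8 | bca
   5 |   9 | ca
   6 |   2 | caacacbca
   7 |   5 | cacbca
   8 |   7 | cbca
   9 |   1 | ccaacacbca
  10 |   0 | cccaacacbca

SA = [10, 3, 4, 6, 8, 9, 2, 5, 7, 1, 0]
[i] adj suffixes → lcp
  [1] 10/3 → 1 ('a')
  [2] 3/4 → 1 ('a')
  [3] 4/6 → 2 ('ac')
  [4] 6/8 → 0 ('')
  [5] 8/9 → 0 ('')
  [6] 9/2 → 2 ('ca')
  [7] 2/5 → 2 ('ca')
  [8] 5/7 → 1 ('c')
  [9] 7/1 → 1 ('c')
  [10] 1/0 → 2 ('cc')

[0, 1, 1, 2, 0, 0, 2, 2, 1, 1, 2]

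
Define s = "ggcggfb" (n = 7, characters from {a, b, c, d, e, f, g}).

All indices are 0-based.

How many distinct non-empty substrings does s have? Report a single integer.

24

sorted suffixes:
  #0 SA[0]=6  'b'
  #1 SA[1]=2  'cggfb'
  #2 SA[2]=5  'fb'
  #3 SA[3]=1  'gcggfb'
  #4 SA[4]=4  'gfb'
  #5 SA[5]=0  'ggcggfb'
  #6 SA[6]=3  'ggfb'

SA = [6, 2, 5, 1, 4, 0, 3]
[i] adj suffixes → lcp
  [1] 6/2 → 0 ('')
  [2] 2/5 → 0 ('')
  [3] 5/1 → 0 ('')
  [4] 1/4 → 1 ('g')
  [5] 4/0 → 1 ('g')
  [6] 0/3 → 2 ('gg')

n(n+1)/2 = 7·8/2 = 28
Σ LCP = 0 + 0 + 0 + 0 + 1 + 1 + 2 = 4
distinct = 28 − 4 = 24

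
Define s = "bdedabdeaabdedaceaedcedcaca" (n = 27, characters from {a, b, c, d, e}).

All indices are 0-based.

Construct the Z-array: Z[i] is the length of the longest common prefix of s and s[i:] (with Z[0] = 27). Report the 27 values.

Z[0]=27
i=1: i≥r, start 0; Z[1]=0
i=2: i≥r, start 0; Z[2]=0
i=3: i≥r, start 0; Z[3]=0
i=4: i≥r, start 0; Z[4]=0
i=5: i≥r, start 0; Z[5]=3 grow→box=[5,8)
i=6: min(r-i=2, Z[1]=0)=0; Z[6]=0
i=7: min(r-i=1, Z[2]=0)=0; Z[7]=0
i=8: i≥r, start 0; Z[8]=0
i=9: i≥r, start 0; Z[9]=0
i=10: i≥r, start 0; Z[10]=5 grow→box=[10,15)
i=11: min(r-i=4, Z[1]=0)=0; Z[11]=0
i=12: min(r-i=3, Z[2]=0)=0; Z[12]=0
i=13: min(r-i=2, Z[3]=0)=0; Z[13]=0
i=14: min(r-i=1, Z[4]=0)=0; Z[14]=0
i=15: i≥r, start 0; Z[15]=0
i=16: i≥r, start 0; Z[16]=0
i=17: i≥r, start 0; Z[17]=0
i=18: i≥r, start 0; Z[18]=0
i=19: i≥r, start 0; Z[19]=0
i=20: i≥r, start 0; Z[20]=0
i=21: i≥r, start 0; Z[21]=0
i=22: i≥r, start 0; Z[22]=0
i=23: i≥r, start 0; Z[23]=0
i=24: i≥r, start 0; Z[24]=0
i=25: i≥r, start 0; Z[25]=0
i=26: i≥r, start 0; Z[26]=0

[27, 0, 0, 0, 0, 3, 0, 0, 0, 0, 5, 0, 0, 0, 0, 0, 0, 0, 0, 0, 0, 0, 0, 0, 0, 0, 0]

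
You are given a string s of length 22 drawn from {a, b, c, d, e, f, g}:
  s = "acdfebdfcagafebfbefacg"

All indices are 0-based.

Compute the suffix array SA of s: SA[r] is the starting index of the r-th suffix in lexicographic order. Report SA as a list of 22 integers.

[0, 19, 11, 9, 5, 16, 14, 8, 1, 20, 6, 2, 4, 13, 17, 18, 15, 7, 3, 12, 21, 10]

rank | idx | suffix
   0 |   0 | acdfebdfcagafebfbefacg
   1 |  19 | acg
   2 |  11 | afebfbefacg
   3 |   9 | agafebfbefacg
   4 |   5 | bdfcagafebfbefacg
   5 |  16 | befacg
   6 |  14 | bfbefacg
   7 |   8 | cagafebfbefacg
   8 |   1 | cdfebdfcagafebfbefacg
   9 |  20 | cg
  10 |   6 | dfcagafebfbefacg
  11 |   2 | dfebdfcagafebfbefacg
  12 |   4 | ebdfcagafebfbefacg
  13 |  13 | ebfbefacg
  14 |  17 | efacg
  15 |  18 | facg
  16 |  15 | fbefacg
  17 |   7 | fcagafebfbefacg
  18 |   3 | febdfcagafebfbefacg
  19 |  12 | febfbefacg
  20 |  21 | g
  21 |  10 | gafebfbefacg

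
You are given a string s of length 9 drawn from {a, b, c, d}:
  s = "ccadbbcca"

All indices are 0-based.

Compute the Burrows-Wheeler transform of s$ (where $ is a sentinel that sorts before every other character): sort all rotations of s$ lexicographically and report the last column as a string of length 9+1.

rank  rotation    last
    0  $ccadbbcca  a
    1  a$ccadbbcc  c
    2  adbbcca$cc  c
    3  bbcca$ccad  d
    4  bcca$ccadb  b
    5  ca$ccadbbc  c
    6  cadbbcca$c  c
    7  cca$ccadbb  b
    8  ccadbbcca$  $
    9  dbbcca$cca  a

accdbccb$a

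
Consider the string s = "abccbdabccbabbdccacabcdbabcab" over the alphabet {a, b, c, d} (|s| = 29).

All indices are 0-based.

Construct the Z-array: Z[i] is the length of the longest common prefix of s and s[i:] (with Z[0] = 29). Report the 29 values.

Z[0]=29
i=1: i≥r, start 0; Z[1]=0
i=2: i≥r, start 0; Z[2]=0
i=3: i≥r, start 0; Z[3]=0
i=4: i≥r, start 0; Z[4]=0
i=5: i≥r, start 0; Z[5]=0
i=6: i≥r, start 0; Z[6]=5 extend→box=[6,11)
i=7: min(r-i=4, Z[1]=0)=0; Z[7]=0
i=8: min(r-i=3, Z[2]=0)=0; Z[8]=0
i=9: min(r-i=2, Z[3]=0)=0; Z[9]=0
i=10: min(r-i=1, Z[4]=0)=0; Z[10]=0
i=11: i≥r, start 0; Z[11]=2 extend→box=[11,13)
i=12: min(r-i=1, Z[1]=0)=0; Z[12]=0
i=13: i≥r, start 0; Z[13]=0
i=14: i≥r, start 0; Z[14]=0
i=15: i≥r, start 0; Z[15]=0
i=16: i≥r, start 0; Z[16]=0
i=17: i≥r, start 0; Z[17]=1 extend→box=[17,18)
i=18: i≥r, start 0; Z[18]=0
i=19: i≥r, start 0; Z[19]=3 extend→box=[19,22)
i=20: min(r-i=2, Z[1]=0)=0; Z[20]=0
i=21: min(r-i=1, Z[2]=0)=0; Z[21]=0
i=22: i≥r, start 0; Z[22]=0
i=23: i≥r, start 0; Z[23]=0
i=24: i≥r, start 0; Z[24]=3 extend→box=[24,27)
i=25: min(r-i=2, Z[1]=0)=0; Z[25]=0
i=26: min(r-i=1, Z[2]=0)=0; Z[26]=0
i=27: i≥r, start 0; Z[27]=2 extend→box=[27,29)
i=28: min(r-i=1, Z[1]=0)=0; Z[28]=0

[29, 0, 0, 0, 0, 0, 5, 0, 0, 0, 0, 2, 0, 0, 0, 0, 0, 1, 0, 3, 0, 0, 0, 0, 3, 0, 0, 2, 0]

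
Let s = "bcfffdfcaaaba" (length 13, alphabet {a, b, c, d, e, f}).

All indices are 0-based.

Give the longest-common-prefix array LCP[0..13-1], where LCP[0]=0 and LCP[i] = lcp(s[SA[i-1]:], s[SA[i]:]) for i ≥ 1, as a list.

rank→(start, suffix):
  0 → (12, 'a')
  1 → (8, 'aaaba')
  2 → (9, 'aaba')
  3 → (10, 'aba')
  4 → (11, 'ba')
  5 → (0, 'bcfffdfcaaaba')
  6 → (7, 'caaaba')
  7 → (1, 'cfffdfcaaaba')
  8 → (5, 'dfcaaaba')
  9 → (6, 'fcaaaba')
  10 → (4, 'fdfcaaaba')
  11 → (3, 'ffdfcaaaba')
  12 → (2, 'fffdfcaaaba')

SA = [12, 8, 9, 10, 11, 0, 7, 1, 5, 6, 4, 3, 2]
[i] adj suffixes → lcp
  [1] 12/8 → 1 ('a')
  [2] 8/9 → 2 ('aa')
  [3] 9/10 → 1 ('a')
  [4] 10/11 → 0 ('')
  [5] 11/0 → 1 ('b')
  [6] 0/7 → 0 ('')
  [7] 7/1 → 1 ('c')
  [8] 1/5 → 0 ('')
  [9] 5/6 → 0 ('')
  [10] 6/4 → 1 ('f')
  [11] 4/3 → 1 ('f')
  [12] 3/2 → 2 ('ff')

[0, 1, 2, 1, 0, 1, 0, 1, 0, 0, 1, 1, 2]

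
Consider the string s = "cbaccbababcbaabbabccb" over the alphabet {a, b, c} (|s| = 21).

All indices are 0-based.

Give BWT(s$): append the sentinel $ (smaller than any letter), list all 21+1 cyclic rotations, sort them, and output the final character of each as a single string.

rank  rotation                last
    0  $cbaccbababcbaabbabccb  b
    1  aabbabccb$cbaccbababcb  b
    2  ababcbaabbabccb$cbaccb  b
    3  abbabccb$cbaccbababcba  a
    4  abcbaabbabccb$cbaccbab  b
    5  abccb$cbaccbababcbaabb  b
    6  accbababcbaabbabccb$cb  b
    7  b$cbaccbababcbaabbabcc  c
    8  baabbabccb$cbaccbababc  c
    9  bababcbaabbabccb$cbacc  c
   10  babcbaabbabccb$cbaccba  a
   11  babccb$cbaccbababcbaab  b
   12  baccbababcbaabbabccb$c  c
   13  bbabccb$cbaccbababcbaa  a
   14  bcbaabbabccb$cbaccbaba  a
   15  bccb$cbaccbababcbaabba  a
   16  cb$cbaccbababcbaabbabc  c
   17  cbaabbabccb$cbaccbabab  b
   18  cbababcbaabbabccb$cbac  c
   19  cbaccbababcbaabbabccb$  $
   20  ccb$cbaccbababcbaabbab  b
   21  ccbababcbaabbabccb$cba  a

bbbabbbcccabcaaacbc$ba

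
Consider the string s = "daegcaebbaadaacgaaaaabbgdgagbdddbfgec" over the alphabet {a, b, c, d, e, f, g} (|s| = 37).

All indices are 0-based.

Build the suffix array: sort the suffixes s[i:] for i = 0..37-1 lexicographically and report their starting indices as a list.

[16, 17, 18, 19, 12, 9, 20, 13, 10, 5, 1, 26, 8, 7, 21, 28, 32, 22, 36, 4, 14, 11, 0, 31, 30, 29, 24, 6, 35, 2, 33, 15, 25, 27, 3, 23, 34]

rank | idx | suffix
   0 |  16 | aaaaabbgdgagbdddbfgec
   1 |  17 | aaaabbgdgagbdddbfgec
   2 |  18 | aaabbgdgagbdddbfgec
   3 |  19 | aabbgdgagbdddbfgec
   4 |  12 | aacgaaaaabbgdgagbdddbfgec
   5 |   9 | aadaacgaaaaabbgdgagbdddbfgec
   6 |  20 | abbgdgagbdddbfgec
   7 |  13 | acgaaaaabbgdgagbdddbfgec
   8 |  10 | adaacgaaaaabbgdgagbdddbfgec
   9 |   5 | aebbaadaacgaaaaabbgdgagbdddbfgec
  10 |   1 | aegcaebbaadaacgaaaaabbgdgagbdddbfgec
  11 |  26 | agbdddbfgec
  12 |   8 | baadaacgaaaaabbgdgagbdddbfgec
  13 |   7 | bbaadaacgaaaaabbgdgagbdddbfgec
  14 |  21 | bbgdgagbdddbfgec
  15 |  28 | bdddbfgec
  16 |  32 | bfgec
  17 |  22 | bgdgagbdddbfgec
  18 |  36 | c
  19 |   4 | caebbaadaacgaaaaabbgdgagbdddbfgec
  20 |  14 | cgaaaaabbgdgagbdddbfgec
  21 |  11 | daacgaaaaabbgdgagbdddbfgec
  22 |   0 | daegcaebbaadaacgaaaaabbgdgagbdddbfgec
  23 |  31 | dbfgec
  24 |  30 | ddbfgec
  25 |  29 | dddbfgec
  26 |  24 | dgagbdddbfgec
  27 |   6 | ebbaadaacgaaaaabbgdgagbdddbfgec
  28 |  35 | ec
  29 |   2 | egcaebbaadaacgaaaaabbgdgagbdddbfgec
  30 |  33 | fgec
  31 |  15 | gaaaaabbgdgagbdddbfgec
  32 |  25 | gagbdddbfgec
  33 |  27 | gbdddbfgec
  34 |   3 | gcaebbaadaacgaaaaabbgdgagbdddbfgec
  35 |  23 | gdgagbdddbfgec
  36 |  34 | gec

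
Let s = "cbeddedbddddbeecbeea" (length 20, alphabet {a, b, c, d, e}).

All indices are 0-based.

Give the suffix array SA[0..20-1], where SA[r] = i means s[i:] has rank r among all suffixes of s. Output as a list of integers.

[19, 7, 1, 16, 12, 0, 15, 6, 11, 10, 9, 8, 3, 4, 18, 14, 5, 2, 17, 13]

rank→(start, suffix):
  0 → (19, 'a')
  1 → (7, 'bddddbeecbeea')
  2 → (1, 'beddedbddddbeecbeea')
  3 → (16, 'beea')
  4 → (12, 'beecbeea')
  5 → (0, 'cbeddedbddddbeecbeea')
  6 → (15, 'cbeea')
  7 → (6, 'dbddddbeecbeea')
  8 → (11, 'dbeecbeea')
  9 → (10, 'ddbeecbeea')
  10 → (9, 'dddbeecbeea')
  11 → (8, 'ddddbeecbeea')
  12 → (3, 'ddedbddddbeecbeea')
  13 → (4, 'dedbddddbeecbeea')
  14 → (18, 'ea')
  15 → (14, 'ecbeea')
  16 → (5, 'edbddddbeecbeea')
  17 → (2, 'eddedbddddbeecbeea')
  18 → (17, 'eea')
  19 → (13, 'eecbeea')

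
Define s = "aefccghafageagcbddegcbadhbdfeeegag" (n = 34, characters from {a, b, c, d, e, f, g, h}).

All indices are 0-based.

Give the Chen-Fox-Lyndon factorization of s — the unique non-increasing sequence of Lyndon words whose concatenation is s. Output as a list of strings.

emit factor 1: 'aefccghafageagcbddegcb' (i=0, period=22)
emit factor 2: 'adhbdfeeegag' (i=22, period=12)

["aefccghafageagcbddegcb", "adhbdfeeegag"]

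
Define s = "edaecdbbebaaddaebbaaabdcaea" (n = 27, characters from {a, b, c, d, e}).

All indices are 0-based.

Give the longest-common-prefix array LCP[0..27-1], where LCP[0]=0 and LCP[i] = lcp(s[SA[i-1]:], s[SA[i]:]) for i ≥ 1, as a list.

[0, 1, 2, 2, 1, 1, 1, 2, 2, 0, 3, 1, 2, 1, 1, 0, 1, 0, 3, 1, 1, 1, 0, 1, 2, 1, 1]

sorted suffixes:
  #0 SA[0]=26  'a'
  #1 SA[1]=18  'aaabdcaea'
  #2 SA[2]=19  'aabdcaea'
  #3 SA[3]=10  'aaddaebbaaabdcaea'
  #4 SA[4]=20  'abdcaea'
  #5 SA[5]=11  'addaebbaaabdcaea'
  #6 SA[6]=24  'aea'
  #7 SA[7]=14  'aebbaaabdcaea'
  #8 SA[8]=2  'aecdbbebaaddaebbaaabdcaea'
  #9 SA[9]=17  'baaabdcaea'
  #10 SA[10]=9  'baaddaebbaaabdcaea'
  #11 SA[11]=16  'bbaaabdcaea'
  #12 SA[12]=6  'bbebaaddaebbaaabdcaea'
  #13 SA[13]=21  'bdcaea'
  #14 SA[14]=7  'bebaaddaebbaaabdcaea'
  #15 SA[15]=23  'caea'
  #16 SA[16]=4  'cdbbebaaddaebbaaabdcaea'
  #17 SA[17]=13  'daebbaaabdcaea'
  #18 SA[18]=1  'daecdbbebaaddaebbaaabdcaea'
  #19 SA[19]=5  'dbbebaaddaebbaaabdcaea'
  #20 SA[20]=22  'dcaea'
  #21 SA[21]=12  'ddaebbaaabdcaea'
  #22 SA[22]=25  'ea'
  #23 SA[23]=8  'ebaaddaebbaaabdcaea'
  #24 SA[24]=15  'ebbaaabdcaea'
  #25 SA[25]=3  'ecdbbebaaddaebbaaabdcaea'
  #26 SA[26]=0  'edaecdbbebaaddaebbaaabdcaea'

SA = [26, 18, 19, 10, 20, 11, 24, 14, 2, 17, 9, 16, 6, 21, 7, 23, 4, 13, 1, 5, 22, 12, 25, 8, 15, 3, 0]
i: (SA[i-1],SA[i]) lcp shared
  1: (26,18) 1 'a'
  2: (18,19) 2 'aa'
  3: (19,10) 2 'aa'
  4: (10,20) 1 'a'
  5: (20,11) 1 'a'
  6: (11,24) 1 'a'
  7: (24,14) 2 'ae'
  8: (14,2) 2 'ae'
  9: (2,17) 0 ''
  10: (17,9) 3 'baa'
  11: (9,16) 1 'b'
  12: (16,6) 2 'bb'
  13: (6,21) 1 'b'
  14: (21,7) 1 'b'
  15: (7,23) 0 ''
  16: (23,4) 1 'c'
  17: (4,13) 0 ''
  18: (13,1) 3 'dae'
  19: (1,5) 1 'd'
  20: (5,22) 1 'd'
  21: (22,12) 1 'd'
  22: (12,25) 0 ''
  23: (25,8) 1 'e'
  24: (8,15) 2 'eb'
  25: (15,3) 1 'e'
  26: (3,0) 1 'e'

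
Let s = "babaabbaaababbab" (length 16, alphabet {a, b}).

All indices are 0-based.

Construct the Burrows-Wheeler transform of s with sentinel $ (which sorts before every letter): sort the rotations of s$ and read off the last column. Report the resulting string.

rank  rotation           last
    0  $babaabbaaababbab  b
    1  aaababbab$babaabb  b
    2  aababbab$babaabba  a
    3  aabbaaababbab$bab  b
    4  ab$babaabbaaababb  b
    5  abaabbaaababbab$b  b
    6  ababbab$babaabbaa  a
    7  abbaaababbab$baba  a
    8  abbab$babaabbaaab  b
    9  b$babaabbaaababba  a
   10  baaababbab$babaab  b
   11  baabbaaababbab$ba  a
   12  bab$babaabbaaabab  b
   13  babaabbaaababbab$  $
   14  babbab$babaabbaaa  a
   15  bbaaababbab$babaa  a
   16  bbab$babaabbaaaba  a

bbabbbaababab$aaa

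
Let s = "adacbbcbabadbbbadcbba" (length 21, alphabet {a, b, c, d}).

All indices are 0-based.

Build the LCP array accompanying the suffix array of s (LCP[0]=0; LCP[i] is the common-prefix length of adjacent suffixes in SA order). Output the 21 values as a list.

sorted suffixes:
  #0 SA[0]=20  'a'
  #1 SA[1]=8  'abadbbbadcbba'
  #2 SA[2]=2  'acbbcbabadbbbadcbba'
  #3 SA[3]=0  'adacbbcbabadbbbadcbba'
  #4 SA[4]=10  'adbbbadcbba'
  #5 SA[5]=15  'adcbba'
  #6 SA[6]=19  'ba'
  #7 SA[7]=7  'babadbbbadcbba'
  #8 SA[8]=9  'badbbbadcbba'
  #9 SA[9]=14  'badcbba'
  #10 SA[10]=18  'bba'
  #11 SA[11]=13  'bbadcbba'
  #12 SA[12]=12  'bbbadcbba'
  #13 SA[13]=4  'bbcbabadbbbadcbba'
  #14 SA[14]=5  'bcbabadbbbadcbba'
  #15 SA[15]=6  'cbabadbbbadcbba'
  #16 SA[16]=17  'cbba'
  #17 SA[17]=3  'cbbcbabadbbbadcbba'
  #18 SA[18]=1  'dacbbcbabadbbbadcbba'
  #19 SA[19]=11  'dbbbadcbba'
  #20 SA[20]=16  'dcbba'

SA = [20, 8, 2, 0, 10, 15, 19, 7, 9, 14, 18, 13, 12, 4, 5, 6, 17, 3, 1, 11, 16]
i: (SA[i-1],SA[i]) lcp shared
  1: (20,8) 1 'a'
  2: (8,2) 1 'a'
  3: (2,0) 1 'a'
  4: (0,10) 2 'ad'
  5: (10,15) 2 'ad'
  6: (15,19) 0 ''
  7: (19,7) 2 'ba'
  8: (7,9) 2 'ba'
  9: (9,14) 3 'bad'
  10: (14,18) 1 'b'
  11: (18,13) 3 'bba'
  12: (13,12) 2 'bb'
  13: (12,4) 2 'bb'
  14: (4,5) 1 'b'
  15: (5,6) 0 ''
  16: (6,17) 2 'cb'
  17: (17,3) 3 'cbb'
  18: (3,1) 0 ''
  19: (1,11) 1 'd'
  20: (11,16) 1 'd'

[0, 1, 1, 1, 2, 2, 0, 2, 2, 3, 1, 3, 2, 2, 1, 0, 2, 3, 0, 1, 1]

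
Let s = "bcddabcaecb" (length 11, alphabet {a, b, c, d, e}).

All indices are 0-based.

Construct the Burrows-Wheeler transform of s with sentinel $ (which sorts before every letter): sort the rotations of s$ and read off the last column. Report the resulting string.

bdcca$bebdca

rank  rotation      last
    0  $bcddabcaecb  b
    1  abcaecb$bcdd  d
    2  aecb$bcddabc  c
    3  b$bcddabcaec  c
    4  bcaecb$bcdda  a
    5  bcddabcaecb$  $
    6  caecb$bcddab  b
    7  cb$bcddabcae  e
    8  cddabcaecb$b  b
    9  dabcaecb$bcd  d
   10  ddabcaecb$bc  c
   11  ecb$bcddabca  a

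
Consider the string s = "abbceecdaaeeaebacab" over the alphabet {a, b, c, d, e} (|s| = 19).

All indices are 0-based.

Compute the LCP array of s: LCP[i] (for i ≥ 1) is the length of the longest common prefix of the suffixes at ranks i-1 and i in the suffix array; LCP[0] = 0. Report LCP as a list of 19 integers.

rank | idx | suffix
   0 |   8 | aaeeaebacab
   1 |  17 | ab
   2 |   0 | abbceecdaaeeaebacab
   3 |  15 | acab
   4 |  12 | aebacab
   5 |   9 | aeeaebacab
   6 |  18 | b
   7 |  14 | bacab
   8 |   1 | bbceecdaaeeaebacab
   9 |   2 | bceecdaaeeaebacab
  10 |  16 | cab
  11 |   6 | cdaaeeaebacab
  12 |   3 | ceecdaaeeaebacab
  13 |   7 | daaeeaebacab
  14 |  11 | eaebacab
  15 |  13 | ebacab
  16 |   5 | ecdaaeeaebacab
  17 |  10 | eeaebacab
  18 |   4 | eecdaaeeaebacab

SA = [8, 17, 0, 15, 12, 9, 18, 14, 1, 2, 16, 6, 3, 7, 11, 13, 5, 10, 4]
[i] adj suffixes → lcp
  [1] 8/17 → 1 ('a')
  [2] 17/0 → 2 ('ab')
  [3] 0/15 → 1 ('a')
  [4] 15/12 → 1 ('a')
  [5] 12/9 → 2 ('ae')
  [6] 9/18 → 0 ('')
  [7] 18/14 → 1 ('b')
  [8] 14/1 → 1 ('b')
  [9] 1/2 → 1 ('b')
  [10] 2/16 → 0 ('')
  [11] 16/6 → 1 ('c')
  [12] 6/3 → 1 ('c')
  [13] 3/7 → 0 ('')
  [14] 7/11 → 0 ('')
  [15] 11/13 → 1 ('e')
  [16] 13/5 → 1 ('e')
  [17] 5/10 → 1 ('e')
  [18] 10/4 → 2 ('ee')

[0, 1, 2, 1, 1, 2, 0, 1, 1, 1, 0, 1, 1, 0, 0, 1, 1, 1, 2]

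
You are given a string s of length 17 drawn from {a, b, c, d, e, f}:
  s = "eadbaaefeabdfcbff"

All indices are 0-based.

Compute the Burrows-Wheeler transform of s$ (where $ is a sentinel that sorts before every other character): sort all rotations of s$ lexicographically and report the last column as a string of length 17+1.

fbeeadacfabf$afdeb

rank  rotation            last
    0  $eadbaaefeabdfcbff  f
    1  aaefeabdfcbff$eadb  b
    2  abdfcbff$eadbaaefe  e
    3  adbaaefeabdfcbff$e  e
    4  aefeabdfcbff$eadba  a
    5  baaefeabdfcbff$ead  d
    6  bdfcbff$eadbaaefea  a
    7  bff$eadbaaefeabdfc  c
    8  cbff$eadbaaefeabdf  f
    9  dbaaefeabdfcbff$ea  a
   10  dfcbff$eadbaaefeab  b
   11  eabdfcbff$eadbaaef  f
   12  eadbaaefeabdfcbff$  $
   13  efeabdfcbff$eadbaa  a
   14  f$eadbaaefeabdfcbf  f
   15  fcbff$eadbaaefeabd  d
   16  feabdfcbff$eadbaae  e
   17  ff$eadbaaefeabdfcb  b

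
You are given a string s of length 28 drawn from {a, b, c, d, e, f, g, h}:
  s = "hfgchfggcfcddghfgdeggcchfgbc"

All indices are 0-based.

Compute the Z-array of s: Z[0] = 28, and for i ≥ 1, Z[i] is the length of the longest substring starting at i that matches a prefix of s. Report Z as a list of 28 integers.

[28, 0, 0, 0, 3, 0, 0, 0, 0, 0, 0, 0, 0, 0, 3, 0, 0, 0, 0, 0, 0, 0, 0, 3, 0, 0, 0, 0]

Z[0]=28
i=1: outside box; Z[1]=0
i=2: outside box; Z[2]=0
i=3: outside box; Z[3]=0
i=4: outside box; Z[4]=3 grow→box=[4,7)
i=5: min(r-i=2, Z[1]=0)=0; Z[5]=0
i=6: min(r-i=1, Z[2]=0)=0; Z[6]=0
i=7: outside box; Z[7]=0
i=8: outside box; Z[8]=0
i=9: outside box; Z[9]=0
i=10: outside box; Z[10]=0
i=11: outside box; Z[11]=0
i=12: outside box; Z[12]=0
i=13: outside box; Z[13]=0
i=14: outside box; Z[14]=3 grow→box=[14,17)
i=15: min(r-i=2, Z[1]=0)=0; Z[15]=0
i=16: min(r-i=1, Z[2]=0)=0; Z[16]=0
i=17: outside box; Z[17]=0
i=18: outside box; Z[18]=0
i=19: outside box; Z[19]=0
i=20: outside box; Z[20]=0
i=21: outside box; Z[21]=0
i=22: outside box; Z[22]=0
i=23: outside box; Z[23]=3 grow→box=[23,26)
i=24: min(r-i=2, Z[1]=0)=0; Z[24]=0
i=25: min(r-i=1, Z[2]=0)=0; Z[25]=0
i=26: outside box; Z[26]=0
i=27: outside box; Z[27]=0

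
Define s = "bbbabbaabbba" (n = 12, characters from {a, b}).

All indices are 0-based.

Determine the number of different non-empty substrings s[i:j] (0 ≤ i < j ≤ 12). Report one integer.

rank→(start, suffix):
  0 → (11, 'a')
  1 → (6, 'aabbba')
  2 → (3, 'abbaabbba')
  3 → (7, 'abbba')
  4 → (10, 'ba')
  5 → (5, 'baabbba')
  6 → (2, 'babbaabbba')
  7 → (9, 'bba')
  8 → (4, 'bbaabbba')
  9 → (1, 'bbabbaabbba')
  10 → (8, 'bbba')
  11 → (0, 'bbbabbaabbba')

SA = [11, 6, 3, 7, 10, 5, 2, 9, 4, 1, 8, 0]
[i] adj suffixes → lcp
  [1] 11/6 → 1 ('a')
  [2] 6/3 → 1 ('a')
  [3] 3/7 → 3 ('abb')
  [4] 7/10 → 0 ('')
  [5] 10/5 → 2 ('ba')
  [6] 5/2 → 2 ('ba')
  [7] 2/9 → 1 ('b')
  [8] 9/4 → 3 ('bba')
  [9] 4/1 → 3 ('bba')
  [10] 1/8 → 2 ('bb')
  [11] 8/0 → 4 ('bbba')

n(n+1)/2 = 12·13/2 = 78
Σ LCP = 0 + 1 + 1 + 3 + 0 + 2 + 2 + 1 + 3 + 3 + 2 + 4 = 22
distinct = 78 − 22 = 56

56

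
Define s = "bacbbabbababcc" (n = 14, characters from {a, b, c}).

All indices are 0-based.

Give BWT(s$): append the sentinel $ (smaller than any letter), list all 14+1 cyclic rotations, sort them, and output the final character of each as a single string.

rank  rotation         last
    0  $bacbbabbababcc  c
    1  ababcc$bacbbabb  b
    2  abbababcc$bacbb  b
    3  abcc$bacbbabbab  b
    4  acbbabbababcc$b  b
    5  bababcc$bacbbab  b
    6  babbababcc$bacb  b
    7  babcc$bacbbabba  a
    8  bacbbabbababcc$  $
    9  bbababcc$bacbba  a
   10  bbabbababcc$bac  c
   11  bcc$bacbbabbaba  a
   12  c$bacbbabbababc  c
   13  cbbabbababcc$ba  a
   14  cc$bacbbabbabab  b

cbbbbbba$acacab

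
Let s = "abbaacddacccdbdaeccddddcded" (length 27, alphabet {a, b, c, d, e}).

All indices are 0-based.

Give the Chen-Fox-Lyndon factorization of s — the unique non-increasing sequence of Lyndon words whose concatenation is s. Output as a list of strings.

["abb", "aacddacccdbdaeccddddcded"]

emit factor 1: 'abb' (i=0, period=3)
emit factor 2: 'aacddacccdbdaeccddddcded' (i=3, period=24)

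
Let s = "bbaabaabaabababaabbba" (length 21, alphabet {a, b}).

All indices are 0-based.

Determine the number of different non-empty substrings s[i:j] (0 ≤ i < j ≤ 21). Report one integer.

163

rank→(start, suffix):
  0 → (20, 'a')
  1 → (2, 'aabaabaabababaabbba')
  2 → (5, 'aabaabababaabbba')
  3 → (8, 'aabababaabbba')
  4 → (15, 'aabbba')
  5 → (3, 'abaabaabababaabbba')
  6 → (6, 'abaabababaabbba')
  7 → (13, 'abaabbba')
  8 → (11, 'ababaabbba')
  9 → (9, 'abababaabbba')
  10 → (16, 'abbba')
  11 → (19, 'ba')
  12 → (1, 'baabaabaabababaabbba')
  13 → (4, 'baabaabababaabbba')
  14 → (7, 'baabababaabbba')
  15 → (14, 'baabbba')
  16 → (12, 'babaabbba')
  17 → (10, 'bababaabbba')
  18 → (18, 'bba')
  19 → (0, 'bbaabaabaabababaabbba')
  20 → (17, 'bbba')

SA = [20, 2, 5, 8, 15, 3, 6, 13, 11, 9, 16, 19, 1, 4, 7, 14, 12, 10, 18, 0, 17]
[i] adj suffixes → lcp
  [1] 20/2 → 1 ('a')
  [2] 2/5 → 7 ('aabaaba')
  [3] 5/8 → 4 ('aaba')
  [4] 8/15 → 3 ('aab')
  [5] 15/3 → 1 ('a')
  [6] 3/6 → 6 ('abaaba')
  [7] 6/13 → 5 ('abaab')
  [8] 13/11 → 3 ('aba')
  [9] 11/9 → 5 ('ababa')
  [10] 9/16 → 2 ('ab')
  [11] 16/19 → 0 ('')
  [12] 19/1 → 2 ('ba')
  [13] 1/4 → 8 ('baabaaba')
  [14] 4/7 → 5 ('baaba')
  [15] 7/14 → 4 ('baab')
  [16] 14/12 → 2 ('ba')
  [17] 12/10 → 4 ('baba')
  [18] 10/18 → 1 ('b')
  [19] 18/0 → 3 ('bba')
  [20] 0/17 → 2 ('bb')

n(n+1)/2 = 21·22/2 = 231
Σ LCP = 0 + 1 + 7 + 4 + 3 + 1 + 6 + 5 + 3 + 5 + 2 + 0 + 2 + 8 + 5 + 4 + 2 + 4 + 1 + 3 + 2 = 68
distinct = 231 − 68 = 163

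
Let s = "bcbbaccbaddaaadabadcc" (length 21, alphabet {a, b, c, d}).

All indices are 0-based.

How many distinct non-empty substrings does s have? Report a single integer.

205

sorted suffixes:
  #0 SA[0]=11  'aaadabadcc'
  #1 SA[1]=12  'aadabadcc'
  #2 SA[2]=15  'abadcc'
  #3 SA[3]=4  'accbaddaaadabadcc'
  #4 SA[4]=13  'adabadcc'
  #5 SA[5]=17  'adcc'
  #6 SA[6]=8  'addaaadabadcc'
  #7 SA[7]=3  'baccbaddaaadabadcc'
  #8 SA[8]=16  'badcc'
  #9 SA[9]=7  'baddaaadabadcc'
  #10 SA[10]=2  'bbaccbaddaaadabadcc'
  #11 SA[11]=0  'bcbbaccbaddaaadabadcc'
  #12 SA[12]=20  'c'
  #13 SA[13]=6  'cbaddaaadabadcc'
  #14 SA[14]=1  'cbbaccbaddaaadabadcc'
  #15 SA[15]=19  'cc'
  #16 SA[16]=5  'ccbaddaaadabadcc'
  #17 SA[17]=10  'daaadabadcc'
  #18 SA[18]=14  'dabadcc'
  #19 SA[19]=18  'dcc'
  #20 SA[20]=9  'ddaaadabadcc'

SA = [11, 12, 15, 4, 13, 17, 8, 3, 16, 7, 2, 0, 20, 6, 1, 19, 5, 10, 14, 18, 9]
[i] adj suffixes → lcp
  [1] 11/12 → 2 ('aa')
  [2] 12/15 → 1 ('a')
  [3] 15/4 → 1 ('a')
  [4] 4/13 → 1 ('a')
  [5] 13/17 → 2 ('ad')
  [6] 17/8 → 2 ('ad')
  [7] 8/3 → 0 ('')
  [8] 3/16 → 2 ('ba')
  [9] 16/7 → 3 ('bad')
  [10] 7/2 → 1 ('b')
  [11] 2/0 → 1 ('b')
  [12] 0/20 → 0 ('')
  [13] 20/6 → 1 ('c')
  [14] 6/1 → 2 ('cb')
  [15] 1/19 → 1 ('c')
  [16] 19/5 → 2 ('cc')
  [17] 5/10 → 0 ('')
  [18] 10/14 → 2 ('da')
  [19] 14/18 → 1 ('d')
  [20] 18/9 → 1 ('d')

n(n+1)/2 = 21·22/2 = 231
Σ LCP = 0 + 2 + 1 + 1 + 1 + 2 + 2 + 0 + 2 + 3 + 1 + 1 + 0 + 1 + 2 + 1 + 2 + 0 + 2 + 1 + 1 = 26
distinct = 231 − 26 = 205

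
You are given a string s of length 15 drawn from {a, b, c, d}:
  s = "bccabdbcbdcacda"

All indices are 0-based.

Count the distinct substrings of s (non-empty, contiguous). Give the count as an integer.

sorted suffixes:
  #0 SA[0]=14  'a'
  #1 SA[1]=3  'abdbcbdcacda'
  #2 SA[2]=11  'acda'
  #3 SA[3]=6  'bcbdcacda'
  #4 SA[4]=0  'bccabdbcbdcacda'
  #5 SA[5]=4  'bdbcbdcacda'
  #6 SA[6]=8  'bdcacda'
  #7 SA[7]=2  'cabdbcbdcacda'
  #8 SA[8]=10  'cacda'
  #9 SA[9]=7  'cbdcacda'
  #10 SA[10]=1  'ccabdbcbdcacda'
  #11 SA[11]=12  'cda'
  #12 SA[12]=13  'da'
  #13 SA[13]=5  'dbcbdcacda'
  #14 SA[14]=9  'dcacda'

SA = [14, 3, 11, 6, 0, 4, 8, 2, 10, 7, 1, 12, 13, 5, 9]
i: (SA[i-1],SA[i]) lcp shared
  1: (14,3) 1 'a'
  2: (3,11) 1 'a'
  3: (11,6) 0 ''
  4: (6,0) 2 'bc'
  5: (0,4) 1 'b'
  6: (4,8) 2 'bd'
  7: (8,2) 0 ''
  8: (2,10) 2 'ca'
  9: (10,7) 1 'c'
  10: (7,1) 1 'c'
  11: (1,12) 1 'c'
  12: (12,13) 0 ''
  13: (13,5) 1 'd'
  14: (5,9) 1 'd'

n(n+1)/2 = 15·16/2 = 120
Σ LCP = 0 + 1 + 1 + 0 + 2 + 1 + 2 + 0 + 2 + 1 + 1 + 1 + 0 + 1 + 1 = 14
distinct = 120 − 14 = 106

106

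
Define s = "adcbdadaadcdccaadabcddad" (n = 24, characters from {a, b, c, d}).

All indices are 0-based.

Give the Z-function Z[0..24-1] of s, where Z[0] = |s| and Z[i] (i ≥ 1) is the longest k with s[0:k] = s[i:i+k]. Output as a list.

[24, 0, 0, 0, 0, 2, 0, 1, 3, 0, 0, 0, 0, 0, 1, 2, 0, 1, 0, 0, 0, 0, 2, 0]

Z[0]=24
i=1: fresh scan; Z[1]=0
i=2: fresh scan; Z[2]=0
i=3: fresh scan; Z[3]=0
i=4: fresh scan; Z[4]=0
i=5: fresh scan; Z[5]=2 grow→box=[5,7)
i=6: min(r-i=1, Z[1]=0)=0; Z[6]=0
i=7: fresh scan; Z[7]=1 grow→box=[7,8)
i=8: fresh scan; Z[8]=3 grow→box=[8,11)
i=9: min(r-i=2, Z[1]=0)=0; Z[9]=0
i=10: min(r-i=1, Z[2]=0)=0; Z[10]=0
i=11: fresh scan; Z[11]=0
i=12: fresh scan; Z[12]=0
i=13: fresh scan; Z[13]=0
i=14: fresh scan; Z[14]=1 grow→box=[14,15)
i=15: fresh scan; Z[15]=2 grow→box=[15,17)
i=16: min(r-i=1, Z[1]=0)=0; Z[16]=0
i=17: fresh scan; Z[17]=1 grow→box=[17,18)
i=18: fresh scan; Z[18]=0
i=19: fresh scan; Z[19]=0
i=20: fresh scan; Z[20]=0
i=21: fresh scan; Z[21]=0
i=22: fresh scan; Z[22]=2 grow→box=[22,24)
i=23: min(r-i=1, Z[1]=0)=0; Z[23]=0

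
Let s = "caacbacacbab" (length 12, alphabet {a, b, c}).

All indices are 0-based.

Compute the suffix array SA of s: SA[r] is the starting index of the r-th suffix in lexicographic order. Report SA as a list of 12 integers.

rank | idx | suffix
   0 |   1 | aacbacacbab
   1 |  10 | ab
   2 |   5 | acacbab
   3 |   7 | acbab
   4 |   2 | acbacacbab
   5 |  11 | b
   6 |   9 | bab
   7 |   4 | bacacbab
   8 |   0 | caacbacacbab
   9 |   6 | cacbab
  10 |   8 | cbab
  11 |   3 | cbacacbab

[1, 10, 5, 7, 2, 11, 9, 4, 0, 6, 8, 3]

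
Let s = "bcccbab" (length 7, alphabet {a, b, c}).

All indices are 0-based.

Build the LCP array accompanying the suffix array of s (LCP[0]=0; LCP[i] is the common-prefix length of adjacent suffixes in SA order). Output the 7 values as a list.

sorted suffixes:
  #0 SA[0]=5  'ab'
  #1 SA[1]=6  'b'
  #2 SA[2]=4  'bab'
  #3 SA[3]=0  'bcccbab'
  #4 SA[4]=3  'cbab'
  #5 SA[5]=2  'ccbab'
  #6 SA[6]=1  'cccbab'

SA = [5, 6, 4, 0, 3, 2, 1]
rank  pair      lcp
   1  s[5:],s[6:]  0  ''
   2  s[6:],s[4:]  1  'b'
   3  s[4:],s[0:]  1  'b'
   4  s[0:],s[3:]  0  ''
   5  s[3:],s[2:]  1  'c'
   6  s[2:],s[1:]  2  'cc'

[0, 0, 1, 1, 0, 1, 2]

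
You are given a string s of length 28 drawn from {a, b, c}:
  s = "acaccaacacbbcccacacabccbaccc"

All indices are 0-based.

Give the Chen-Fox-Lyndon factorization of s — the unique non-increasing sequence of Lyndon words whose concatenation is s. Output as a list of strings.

["acacc", "aacacbbcccacacabccbaccc"]

emit factor 1: 'acacc' (i=0, period=5)
emit factor 2: 'aacacbbcccacacabccbaccc' (i=5, period=23)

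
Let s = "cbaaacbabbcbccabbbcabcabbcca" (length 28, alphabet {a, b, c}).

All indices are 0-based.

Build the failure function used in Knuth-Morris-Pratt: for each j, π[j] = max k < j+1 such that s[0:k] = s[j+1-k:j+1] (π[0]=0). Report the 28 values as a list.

π[0] = 0
j=1 s[j]='b': π[1]=0 (border '')
j=2 s[j]='a': π[2]=0 (border '')
j=3 s[j]='a': π[3]=0 (border '')
j=4 s[j]='a': π[4]=0 (border '')
j=5 s[j]='c': π[5]=1 (border 'c')
j=6 s[j]='b': π[6]=2 (border 'cb')
j=7 s[j]='a': π[7]=3 (border 'cba')
j=8 s[j]='b': k: 3→0; π[8]=0 (border '')
j=9 s[j]='b': π[9]=0 (border '')
j=10 s[j]='c': π[10]=1 (border 'c')
j=11 s[j]='b': π[11]=2 (border 'cb')
j=12 s[j]='c': k: 2→0; π[12]=1 (border 'c')
j=13 s[j]='c': k: 1→0; π[13]=1 (border 'c')
j=14 s[j]='a': k: 1→0; π[14]=0 (border '')
j=15 s[j]='b': π[15]=0 (border '')
j=16 s[j]='b': π[16]=0 (border '')
j=17 s[j]='b': π[17]=0 (border '')
j=18 s[j]='c': π[18]=1 (border 'c')
j=19 s[j]='a': k: 1→0; π[19]=0 (border '')
j=20 s[j]='b': π[20]=0 (border '')
j=21 s[j]='c': π[21]=1 (border 'c')
j=22 s[j]='a': k: 1→0; π[22]=0 (border '')
j=23 s[j]='b': π[23]=0 (border '')
j=24 s[j]='b': π[24]=0 (border '')
j=25 s[j]='c': π[25]=1 (border 'c')
j=26 s[j]='c': k: 1→0; π[26]=1 (border 'c')
j=27 s[j]='a': k: 1→0; π[27]=0 (border '')

[0, 0, 0, 0, 0, 1, 2, 3, 0, 0, 1, 2, 1, 1, 0, 0, 0, 0, 1, 0, 0, 1, 0, 0, 0, 1, 1, 0]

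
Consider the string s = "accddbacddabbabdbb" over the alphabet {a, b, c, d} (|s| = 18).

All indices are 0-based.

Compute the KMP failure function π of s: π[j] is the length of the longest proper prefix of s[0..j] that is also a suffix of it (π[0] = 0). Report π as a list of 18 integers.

π[0] = 0
j=1 s[j]='c': π[1]=0 (border '')
j=2 s[j]='c': π[2]=0 (border '')
j=3 s[j]='d': π[3]=0 (border '')
j=4 s[j]='d': π[4]=0 (border '')
j=5 s[j]='b': π[5]=0 (border '')
j=6 s[j]='a': π[6]=1 (border 'a')
j=7 s[j]='c': π[7]=2 (border 'ac')
j=8 s[j]='d': k: 2→0; π[8]=0 (border '')
j=9 s[j]='d': π[9]=0 (border '')
j=10 s[j]='a': π[10]=1 (border 'a')
j=11 s[j]='b': k: 1→0; π[11]=0 (border '')
j=12 s[j]='b': π[12]=0 (border '')
j=13 s[j]='a': π[13]=1 (border 'a')
j=14 s[j]='b': k: 1→0; π[14]=0 (border '')
j=15 s[j]='d': π[15]=0 (border '')
j=16 s[j]='b': π[16]=0 (border '')
j=17 s[j]='b': π[17]=0 (border '')

[0, 0, 0, 0, 0, 0, 1, 2, 0, 0, 1, 0, 0, 1, 0, 0, 0, 0]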